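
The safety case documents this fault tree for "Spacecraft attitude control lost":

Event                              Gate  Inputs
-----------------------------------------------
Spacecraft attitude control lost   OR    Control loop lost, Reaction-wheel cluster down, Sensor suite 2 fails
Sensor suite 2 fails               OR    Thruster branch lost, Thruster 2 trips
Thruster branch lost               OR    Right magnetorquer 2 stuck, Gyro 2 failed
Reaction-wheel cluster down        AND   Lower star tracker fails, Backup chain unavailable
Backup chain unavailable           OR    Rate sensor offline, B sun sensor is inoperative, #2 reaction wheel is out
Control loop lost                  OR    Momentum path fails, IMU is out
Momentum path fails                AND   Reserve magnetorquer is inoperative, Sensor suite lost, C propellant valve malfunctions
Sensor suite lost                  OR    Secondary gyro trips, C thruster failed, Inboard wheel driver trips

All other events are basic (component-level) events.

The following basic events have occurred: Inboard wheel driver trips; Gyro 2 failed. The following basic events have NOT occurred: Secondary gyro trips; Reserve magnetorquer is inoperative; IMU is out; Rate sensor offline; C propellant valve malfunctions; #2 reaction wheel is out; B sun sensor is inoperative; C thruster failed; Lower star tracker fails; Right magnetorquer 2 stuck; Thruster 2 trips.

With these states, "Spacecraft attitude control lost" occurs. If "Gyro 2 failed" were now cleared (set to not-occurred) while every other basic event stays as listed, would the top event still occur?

No

Counterfactual: set "Gyro 2 failed" to not occurred.
Sensor suite lost [OR]: Secondary gyro trips=not, C thruster failed=not, Inboard wheel driver trips=occurs → at least one input occurs → occurs.
Momentum path fails [AND]: Reserve magnetorquer is inoperative=not, Sensor suite lost=occurs, C propellant valve malfunctions=not → not all inputs occur → does not occur.
Control loop lost [OR]: Momentum path fails=not, IMU is out=not → no input occurs → does not occur.
Backup chain unavailable [OR]: Rate sensor offline=not, B sun sensor is inoperative=not, #2 reaction wheel is out=not → no input occurs → does not occur.
Reaction-wheel cluster down [AND]: Lower star tracker fails=not, Backup chain unavailable=not → not all inputs occur → does not occur.
Thruster branch lost [OR]: Right magnetorquer 2 stuck=not, Gyro 2 failed=not → no input occurs → does not occur.
Sensor suite 2 fails [OR]: Thruster branch lost=not, Thruster 2 trips=not → no input occurs → does not occur.
Spacecraft attitude control lost [OR]: Control loop lost=not, Reaction-wheel cluster down=not, Sensor suite 2 fails=not → no input occurs → does not occur.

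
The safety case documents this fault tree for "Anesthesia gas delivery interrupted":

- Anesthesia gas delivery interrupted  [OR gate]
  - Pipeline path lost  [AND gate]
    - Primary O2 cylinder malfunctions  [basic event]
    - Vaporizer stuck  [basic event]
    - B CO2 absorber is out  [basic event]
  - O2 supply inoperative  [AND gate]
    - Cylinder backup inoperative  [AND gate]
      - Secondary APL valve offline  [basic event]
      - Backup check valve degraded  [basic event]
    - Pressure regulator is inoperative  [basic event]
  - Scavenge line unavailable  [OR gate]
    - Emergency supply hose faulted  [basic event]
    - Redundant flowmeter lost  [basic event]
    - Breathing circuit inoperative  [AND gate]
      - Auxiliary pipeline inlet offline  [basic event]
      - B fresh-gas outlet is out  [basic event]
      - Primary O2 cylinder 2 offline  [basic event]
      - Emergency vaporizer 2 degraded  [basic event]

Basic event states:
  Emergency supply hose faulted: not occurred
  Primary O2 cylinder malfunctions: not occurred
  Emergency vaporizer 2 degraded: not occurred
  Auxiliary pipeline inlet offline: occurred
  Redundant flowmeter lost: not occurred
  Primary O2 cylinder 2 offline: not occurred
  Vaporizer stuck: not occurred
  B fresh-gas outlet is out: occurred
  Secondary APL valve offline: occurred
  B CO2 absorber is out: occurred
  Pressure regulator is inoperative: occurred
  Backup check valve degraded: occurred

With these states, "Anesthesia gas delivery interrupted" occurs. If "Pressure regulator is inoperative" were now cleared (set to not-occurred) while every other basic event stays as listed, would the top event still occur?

No

Counterfactual: set "Pressure regulator is inoperative" to not occurred.
Pipeline path lost [AND]: Primary O2 cylinder malfunctions=not, Vaporizer stuck=not, B CO2 absorber is out=occurs → not all inputs occur → does not occur.
Cylinder backup inoperative [AND]: Secondary APL valve offline=occurs, Backup check valve degraded=occurs → all inputs occur → occurs.
O2 supply inoperative [AND]: Cylinder backup inoperative=occurs, Pressure regulator is inoperative=not → not all inputs occur → does not occur.
Breathing circuit inoperative [AND]: Auxiliary pipeline inlet offline=occurs, B fresh-gas outlet is out=occurs, Primary O2 cylinder 2 offline=not, Emergency vaporizer 2 degraded=not → not all inputs occur → does not occur.
Scavenge line unavailable [OR]: Emergency supply hose faulted=not, Redundant flowmeter lost=not, Breathing circuit inoperative=not → no input occurs → does not occur.
Anesthesia gas delivery interrupted [OR]: Pipeline path lost=not, O2 supply inoperative=not, Scavenge line unavailable=not → no input occurs → does not occur.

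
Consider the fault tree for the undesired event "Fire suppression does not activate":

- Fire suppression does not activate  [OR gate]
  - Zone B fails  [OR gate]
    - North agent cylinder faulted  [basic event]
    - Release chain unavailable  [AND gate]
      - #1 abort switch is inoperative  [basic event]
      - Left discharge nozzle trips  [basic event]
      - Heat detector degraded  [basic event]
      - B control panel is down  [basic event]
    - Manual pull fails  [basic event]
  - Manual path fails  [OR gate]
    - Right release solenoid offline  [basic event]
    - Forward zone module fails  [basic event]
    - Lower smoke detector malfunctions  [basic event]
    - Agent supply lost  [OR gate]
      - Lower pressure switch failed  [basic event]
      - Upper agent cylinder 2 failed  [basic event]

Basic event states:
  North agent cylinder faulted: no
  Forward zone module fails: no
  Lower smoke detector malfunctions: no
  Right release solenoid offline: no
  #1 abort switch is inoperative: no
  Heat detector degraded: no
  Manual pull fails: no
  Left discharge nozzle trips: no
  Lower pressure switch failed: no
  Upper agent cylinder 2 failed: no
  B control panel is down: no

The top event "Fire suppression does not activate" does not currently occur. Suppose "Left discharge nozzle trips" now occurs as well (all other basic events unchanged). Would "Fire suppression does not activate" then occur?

Counterfactual: set "Left discharge nozzle trips" to occurred.
Release chain unavailable [AND]: #1 abort switch is inoperative=not, Left discharge nozzle trips=occurs, Heat detector degraded=not, B control panel is down=not → not all inputs occur → does not occur.
Zone B fails [OR]: North agent cylinder faulted=not, Release chain unavailable=not, Manual pull fails=not → no input occurs → does not occur.
Agent supply lost [OR]: Lower pressure switch failed=not, Upper agent cylinder 2 failed=not → no input occurs → does not occur.
Manual path fails [OR]: Right release solenoid offline=not, Forward zone module fails=not, Lower smoke detector malfunctions=not, Agent supply lost=not → no input occurs → does not occur.
Fire suppression does not activate [OR]: Zone B fails=not, Manual path fails=not → no input occurs → does not occur.

No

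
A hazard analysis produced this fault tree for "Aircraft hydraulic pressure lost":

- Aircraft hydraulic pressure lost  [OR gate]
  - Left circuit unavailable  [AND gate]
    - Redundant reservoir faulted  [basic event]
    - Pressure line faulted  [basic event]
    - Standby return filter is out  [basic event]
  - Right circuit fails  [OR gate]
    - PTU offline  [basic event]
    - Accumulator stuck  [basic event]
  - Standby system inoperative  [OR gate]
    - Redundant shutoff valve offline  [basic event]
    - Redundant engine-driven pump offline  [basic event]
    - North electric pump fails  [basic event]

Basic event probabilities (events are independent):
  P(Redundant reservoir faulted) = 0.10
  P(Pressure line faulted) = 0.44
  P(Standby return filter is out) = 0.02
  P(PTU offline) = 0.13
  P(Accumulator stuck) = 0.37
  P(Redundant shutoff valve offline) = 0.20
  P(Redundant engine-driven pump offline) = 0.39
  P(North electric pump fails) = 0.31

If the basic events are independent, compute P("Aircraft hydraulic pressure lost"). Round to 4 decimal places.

0.8156

P(Left circuit unavailable) [AND] = 0.10 × 0.44 × 0.02 = 0.000880
P(Right circuit fails) [OR] = 1 − (1−0.13) × (1−0.37) = 0.451900
P(Standby system inoperative) [OR] = 1 − (1−0.20) × (1−0.39) × (1−0.31) = 0.663280
P(Aircraft hydraulic pressure lost) [OR] = 1 − (1−0.000880) × (1−0.451900) × (1−0.663280) = 0.815606
Rounded to 4 decimal places: P(Aircraft hydraulic pressure lost) ≈ 0.8156.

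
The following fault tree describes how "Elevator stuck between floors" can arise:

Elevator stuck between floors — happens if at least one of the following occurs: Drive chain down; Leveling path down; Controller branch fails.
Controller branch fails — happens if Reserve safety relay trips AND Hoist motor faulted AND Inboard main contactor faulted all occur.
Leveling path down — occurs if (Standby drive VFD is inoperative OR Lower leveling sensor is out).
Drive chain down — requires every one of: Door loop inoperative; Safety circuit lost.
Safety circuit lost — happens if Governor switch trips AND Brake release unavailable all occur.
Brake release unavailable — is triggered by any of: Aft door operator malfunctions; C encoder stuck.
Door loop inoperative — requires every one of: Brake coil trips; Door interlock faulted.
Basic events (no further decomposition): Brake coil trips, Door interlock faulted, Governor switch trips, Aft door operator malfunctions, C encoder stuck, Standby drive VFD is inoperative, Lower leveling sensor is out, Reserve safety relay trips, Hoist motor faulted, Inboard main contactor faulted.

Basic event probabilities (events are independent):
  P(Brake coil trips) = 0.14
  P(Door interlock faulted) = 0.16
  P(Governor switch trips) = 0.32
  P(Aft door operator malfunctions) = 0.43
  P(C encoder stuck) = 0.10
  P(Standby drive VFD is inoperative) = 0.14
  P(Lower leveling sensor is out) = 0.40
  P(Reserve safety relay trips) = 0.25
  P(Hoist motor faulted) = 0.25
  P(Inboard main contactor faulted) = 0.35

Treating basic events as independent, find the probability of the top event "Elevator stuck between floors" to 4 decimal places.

P(Door loop inoperative) [AND] = 0.14 × 0.16 = 0.022400
P(Brake release unavailable) [OR] = 1 − (1−0.43) × (1−0.10) = 0.487000
P(Safety circuit lost) [AND] = 0.32 × 0.487000 = 0.155840
P(Drive chain down) [AND] = 0.022400 × 0.155840 = 0.003491
P(Leveling path down) [OR] = 1 − (1−0.14) × (1−0.40) = 0.484000
P(Controller branch fails) [AND] = 0.25 × 0.25 × 0.35 = 0.021875
P(Elevator stuck between floors) [OR] = 1 − (1−0.003491) × (1−0.484000) × (1−0.021875) = 0.497049
Rounded to 4 decimal places: P(Elevator stuck between floors) ≈ 0.4970.

0.4970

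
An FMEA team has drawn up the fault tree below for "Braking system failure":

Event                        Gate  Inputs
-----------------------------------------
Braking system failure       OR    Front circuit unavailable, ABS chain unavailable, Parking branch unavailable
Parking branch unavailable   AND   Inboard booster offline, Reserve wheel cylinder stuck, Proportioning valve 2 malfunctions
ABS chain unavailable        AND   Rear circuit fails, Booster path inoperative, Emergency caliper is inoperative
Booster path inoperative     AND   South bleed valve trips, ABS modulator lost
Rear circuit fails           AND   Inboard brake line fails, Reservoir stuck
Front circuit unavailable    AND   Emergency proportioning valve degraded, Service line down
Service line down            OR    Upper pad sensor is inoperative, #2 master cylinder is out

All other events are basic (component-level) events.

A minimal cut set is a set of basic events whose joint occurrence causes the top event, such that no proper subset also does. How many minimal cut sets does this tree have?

Service line down [OR]: union of children's cut sets → 2 cut set(s).
Front circuit unavailable [AND]: one cut set from each child combined → 1 × 2 = 2 cut set(s).
Rear circuit fails [AND]: one cut set from each child combined → 1 × 1 = 1 cut set(s).
Booster path inoperative [AND]: one cut set from each child combined → 1 × 1 = 1 cut set(s).
ABS chain unavailable [AND]: one cut set from each child combined → 1 × 1 × 1 = 1 cut set(s).
Parking branch unavailable [AND]: one cut set from each child combined → 1 × 1 × 1 = 1 cut set(s).
Braking system failure [OR]: union of children's cut sets → 4 cut set(s).
Minimal cut sets: {Emergency proportioning valve degraded, Upper pad sensor is inoperative}; {#2 master cylinder is out, Emergency proportioning valve degraded}; {ABS modulator lost, Emergency caliper is inoperative, Inboard brake line fails, Reservoir stuck, South bleed valve trips}; {Inboard booster offline, Proportioning valve 2 malfunctions, Reserve wheel cylinder stuck}.

4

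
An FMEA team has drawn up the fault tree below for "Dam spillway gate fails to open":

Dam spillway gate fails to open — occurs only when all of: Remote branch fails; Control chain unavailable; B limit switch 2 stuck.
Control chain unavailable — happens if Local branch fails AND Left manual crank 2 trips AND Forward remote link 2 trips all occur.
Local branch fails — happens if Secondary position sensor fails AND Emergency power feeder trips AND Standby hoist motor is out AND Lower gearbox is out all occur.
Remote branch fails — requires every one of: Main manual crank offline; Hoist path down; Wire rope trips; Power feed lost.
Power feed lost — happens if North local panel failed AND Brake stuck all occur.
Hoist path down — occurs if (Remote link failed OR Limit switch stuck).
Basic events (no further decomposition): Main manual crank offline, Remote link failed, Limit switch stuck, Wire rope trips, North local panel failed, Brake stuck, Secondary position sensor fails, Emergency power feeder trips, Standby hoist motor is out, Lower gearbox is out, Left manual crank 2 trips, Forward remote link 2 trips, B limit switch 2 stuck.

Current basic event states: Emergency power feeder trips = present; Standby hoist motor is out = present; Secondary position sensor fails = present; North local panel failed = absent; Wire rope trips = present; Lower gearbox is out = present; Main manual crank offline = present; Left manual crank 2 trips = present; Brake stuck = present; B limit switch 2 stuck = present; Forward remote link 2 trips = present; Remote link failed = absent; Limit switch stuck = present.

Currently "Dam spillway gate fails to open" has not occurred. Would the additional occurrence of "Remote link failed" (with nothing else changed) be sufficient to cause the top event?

Counterfactual: set "Remote link failed" to occurred.
Hoist path down [OR]: Remote link failed=occurs, Limit switch stuck=occurs → at least one input occurs → occurs.
Power feed lost [AND]: North local panel failed=not, Brake stuck=occurs → not all inputs occur → does not occur.
Remote branch fails [AND]: Main manual crank offline=occurs, Hoist path down=occurs, Wire rope trips=occurs, Power feed lost=not → not all inputs occur → does not occur.
Local branch fails [AND]: Secondary position sensor fails=occurs, Emergency power feeder trips=occurs, Standby hoist motor is out=occurs, Lower gearbox is out=occurs → all inputs occur → occurs.
Control chain unavailable [AND]: Local branch fails=occurs, Left manual crank 2 trips=occurs, Forward remote link 2 trips=occurs → all inputs occur → occurs.
Dam spillway gate fails to open [AND]: Remote branch fails=not, Control chain unavailable=occurs, B limit switch 2 stuck=occurs → not all inputs occur → does not occur.

No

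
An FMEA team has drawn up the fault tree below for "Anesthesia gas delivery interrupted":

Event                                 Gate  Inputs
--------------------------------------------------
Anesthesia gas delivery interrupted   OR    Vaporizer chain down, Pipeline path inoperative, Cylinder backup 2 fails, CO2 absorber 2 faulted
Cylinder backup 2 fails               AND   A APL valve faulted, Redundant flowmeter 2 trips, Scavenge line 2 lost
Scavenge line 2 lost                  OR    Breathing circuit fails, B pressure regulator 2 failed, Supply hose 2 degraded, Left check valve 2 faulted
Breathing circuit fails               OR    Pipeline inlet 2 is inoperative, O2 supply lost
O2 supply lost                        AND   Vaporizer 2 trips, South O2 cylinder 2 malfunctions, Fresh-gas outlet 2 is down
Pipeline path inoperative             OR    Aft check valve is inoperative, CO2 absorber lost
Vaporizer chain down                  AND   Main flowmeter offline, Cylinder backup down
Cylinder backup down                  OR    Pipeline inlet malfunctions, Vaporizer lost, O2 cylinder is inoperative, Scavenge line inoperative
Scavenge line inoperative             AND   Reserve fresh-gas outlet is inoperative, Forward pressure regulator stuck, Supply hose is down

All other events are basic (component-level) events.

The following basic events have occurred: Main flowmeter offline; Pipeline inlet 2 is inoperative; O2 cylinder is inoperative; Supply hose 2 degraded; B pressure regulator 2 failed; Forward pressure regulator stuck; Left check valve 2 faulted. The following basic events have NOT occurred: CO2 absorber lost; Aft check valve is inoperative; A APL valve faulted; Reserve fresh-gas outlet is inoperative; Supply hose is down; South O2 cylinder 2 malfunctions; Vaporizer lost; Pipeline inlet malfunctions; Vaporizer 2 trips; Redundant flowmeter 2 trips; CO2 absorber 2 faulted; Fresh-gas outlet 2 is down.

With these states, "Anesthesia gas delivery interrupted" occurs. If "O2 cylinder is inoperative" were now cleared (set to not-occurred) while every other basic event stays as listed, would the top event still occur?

Counterfactual: set "O2 cylinder is inoperative" to not occurred.
Scavenge line inoperative [AND]: Reserve fresh-gas outlet is inoperative=not, Forward pressure regulator stuck=occurs, Supply hose is down=not → not all inputs occur → does not occur.
Cylinder backup down [OR]: Pipeline inlet malfunctions=not, Vaporizer lost=not, O2 cylinder is inoperative=not, Scavenge line inoperative=not → no input occurs → does not occur.
Vaporizer chain down [AND]: Main flowmeter offline=occurs, Cylinder backup down=not → not all inputs occur → does not occur.
Pipeline path inoperative [OR]: Aft check valve is inoperative=not, CO2 absorber lost=not → no input occurs → does not occur.
O2 supply lost [AND]: Vaporizer 2 trips=not, South O2 cylinder 2 malfunctions=not, Fresh-gas outlet 2 is down=not → not all inputs occur → does not occur.
Breathing circuit fails [OR]: Pipeline inlet 2 is inoperative=occurs, O2 supply lost=not → at least one input occurs → occurs.
Scavenge line 2 lost [OR]: Breathing circuit fails=occurs, B pressure regulator 2 failed=occurs, Supply hose 2 degraded=occurs, Left check valve 2 faulted=occurs → at least one input occurs → occurs.
Cylinder backup 2 fails [AND]: A APL valve faulted=not, Redundant flowmeter 2 trips=not, Scavenge line 2 lost=occurs → not all inputs occur → does not occur.
Anesthesia gas delivery interrupted [OR]: Vaporizer chain down=not, Pipeline path inoperative=not, Cylinder backup 2 fails=not, CO2 absorber 2 faulted=not → no input occurs → does not occur.

No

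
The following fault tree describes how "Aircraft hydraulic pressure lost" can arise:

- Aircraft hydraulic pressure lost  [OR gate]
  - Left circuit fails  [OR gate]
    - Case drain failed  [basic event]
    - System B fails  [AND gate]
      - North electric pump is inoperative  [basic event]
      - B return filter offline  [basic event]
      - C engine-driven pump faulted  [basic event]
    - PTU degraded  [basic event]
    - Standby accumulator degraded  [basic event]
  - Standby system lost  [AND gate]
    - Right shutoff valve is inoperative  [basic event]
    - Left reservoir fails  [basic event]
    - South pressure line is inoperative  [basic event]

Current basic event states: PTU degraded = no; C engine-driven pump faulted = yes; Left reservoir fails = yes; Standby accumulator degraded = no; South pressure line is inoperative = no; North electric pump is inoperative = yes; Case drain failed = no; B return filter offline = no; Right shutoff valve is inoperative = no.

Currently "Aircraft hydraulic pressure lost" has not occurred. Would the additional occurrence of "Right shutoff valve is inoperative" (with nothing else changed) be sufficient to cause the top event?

No

Counterfactual: set "Right shutoff valve is inoperative" to occurred.
System B fails [AND]: North electric pump is inoperative=occurs, B return filter offline=not, C engine-driven pump faulted=occurs → not all inputs occur → does not occur.
Left circuit fails [OR]: Case drain failed=not, System B fails=not, PTU degraded=not, Standby accumulator degraded=not → no input occurs → does not occur.
Standby system lost [AND]: Right shutoff valve is inoperative=occurs, Left reservoir fails=occurs, South pressure line is inoperative=not → not all inputs occur → does not occur.
Aircraft hydraulic pressure lost [OR]: Left circuit fails=not, Standby system lost=not → no input occurs → does not occur.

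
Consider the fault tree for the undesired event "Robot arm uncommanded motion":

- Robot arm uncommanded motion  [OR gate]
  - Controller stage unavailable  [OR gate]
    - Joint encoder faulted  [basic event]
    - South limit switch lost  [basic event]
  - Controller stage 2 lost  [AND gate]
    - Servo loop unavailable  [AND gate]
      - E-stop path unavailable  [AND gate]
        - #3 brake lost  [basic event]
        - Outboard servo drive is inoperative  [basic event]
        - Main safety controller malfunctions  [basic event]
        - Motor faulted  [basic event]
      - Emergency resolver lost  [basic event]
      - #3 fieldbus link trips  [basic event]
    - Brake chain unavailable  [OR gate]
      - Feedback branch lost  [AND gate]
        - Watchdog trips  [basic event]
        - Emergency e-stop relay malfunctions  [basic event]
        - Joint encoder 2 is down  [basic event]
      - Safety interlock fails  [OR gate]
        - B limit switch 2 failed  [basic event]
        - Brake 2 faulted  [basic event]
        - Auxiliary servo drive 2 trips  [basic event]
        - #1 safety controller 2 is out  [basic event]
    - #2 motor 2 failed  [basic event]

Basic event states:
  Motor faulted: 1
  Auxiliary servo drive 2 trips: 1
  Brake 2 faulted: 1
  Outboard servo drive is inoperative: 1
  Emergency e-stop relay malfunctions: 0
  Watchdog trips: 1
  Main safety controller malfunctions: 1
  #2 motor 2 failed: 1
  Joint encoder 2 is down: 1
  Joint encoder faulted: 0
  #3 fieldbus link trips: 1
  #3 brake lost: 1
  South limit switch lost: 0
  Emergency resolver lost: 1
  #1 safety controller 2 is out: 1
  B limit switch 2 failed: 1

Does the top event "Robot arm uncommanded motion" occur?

Yes

Controller stage unavailable [OR]: Joint encoder faulted=not, South limit switch lost=not → no input occurs → does not occur.
E-stop path unavailable [AND]: #3 brake lost=occurs, Outboard servo drive is inoperative=occurs, Main safety controller malfunctions=occurs, Motor faulted=occurs → all inputs occur → occurs.
Servo loop unavailable [AND]: E-stop path unavailable=occurs, Emergency resolver lost=occurs, #3 fieldbus link trips=occurs → all inputs occur → occurs.
Feedback branch lost [AND]: Watchdog trips=occurs, Emergency e-stop relay malfunctions=not, Joint encoder 2 is down=occurs → not all inputs occur → does not occur.
Safety interlock fails [OR]: B limit switch 2 failed=occurs, Brake 2 faulted=occurs, Auxiliary servo drive 2 trips=occurs, #1 safety controller 2 is out=occurs → at least one input occurs → occurs.
Brake chain unavailable [OR]: Feedback branch lost=not, Safety interlock fails=occurs → at least one input occurs → occurs.
Controller stage 2 lost [AND]: Servo loop unavailable=occurs, Brake chain unavailable=occurs, #2 motor 2 failed=occurs → all inputs occur → occurs.
Robot arm uncommanded motion [OR]: Controller stage unavailable=not, Controller stage 2 lost=occurs → at least one input occurs → occurs.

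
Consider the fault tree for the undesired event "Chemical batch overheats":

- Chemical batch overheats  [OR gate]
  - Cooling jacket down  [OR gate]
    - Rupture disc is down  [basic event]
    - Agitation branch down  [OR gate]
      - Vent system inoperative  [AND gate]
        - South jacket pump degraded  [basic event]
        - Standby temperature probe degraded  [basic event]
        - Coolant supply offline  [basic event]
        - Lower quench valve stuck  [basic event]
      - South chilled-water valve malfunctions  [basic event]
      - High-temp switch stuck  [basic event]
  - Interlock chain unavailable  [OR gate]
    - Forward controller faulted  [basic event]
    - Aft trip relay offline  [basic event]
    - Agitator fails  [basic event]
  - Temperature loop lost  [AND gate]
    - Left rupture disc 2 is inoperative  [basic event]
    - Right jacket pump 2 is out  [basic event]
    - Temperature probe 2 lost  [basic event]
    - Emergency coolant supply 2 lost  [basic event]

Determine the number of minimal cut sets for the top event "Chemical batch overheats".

8

Vent system inoperative [AND]: one cut set from each child combined → 1 × 1 × 1 × 1 = 1 cut set(s).
Agitation branch down [OR]: union of children's cut sets → 3 cut set(s).
Cooling jacket down [OR]: union of children's cut sets → 4 cut set(s).
Interlock chain unavailable [OR]: union of children's cut sets → 3 cut set(s).
Temperature loop lost [AND]: one cut set from each child combined → 1 × 1 × 1 × 1 = 1 cut set(s).
Chemical batch overheats [OR]: union of children's cut sets → 8 cut set(s).
Minimal cut sets: {Rupture disc is down}; {Coolant supply offline, Lower quench valve stuck, South jacket pump degraded, Standby temperature probe degraded}; {South chilled-water valve malfunctions}; {High-temp switch stuck}; {Forward controller faulted}; {Aft trip relay offline}; {Agitator fails}; {Emergency coolant supply 2 lost, Left rupture disc 2 is inoperative, Right jacket pump 2 is out, Temperature probe 2 lost}.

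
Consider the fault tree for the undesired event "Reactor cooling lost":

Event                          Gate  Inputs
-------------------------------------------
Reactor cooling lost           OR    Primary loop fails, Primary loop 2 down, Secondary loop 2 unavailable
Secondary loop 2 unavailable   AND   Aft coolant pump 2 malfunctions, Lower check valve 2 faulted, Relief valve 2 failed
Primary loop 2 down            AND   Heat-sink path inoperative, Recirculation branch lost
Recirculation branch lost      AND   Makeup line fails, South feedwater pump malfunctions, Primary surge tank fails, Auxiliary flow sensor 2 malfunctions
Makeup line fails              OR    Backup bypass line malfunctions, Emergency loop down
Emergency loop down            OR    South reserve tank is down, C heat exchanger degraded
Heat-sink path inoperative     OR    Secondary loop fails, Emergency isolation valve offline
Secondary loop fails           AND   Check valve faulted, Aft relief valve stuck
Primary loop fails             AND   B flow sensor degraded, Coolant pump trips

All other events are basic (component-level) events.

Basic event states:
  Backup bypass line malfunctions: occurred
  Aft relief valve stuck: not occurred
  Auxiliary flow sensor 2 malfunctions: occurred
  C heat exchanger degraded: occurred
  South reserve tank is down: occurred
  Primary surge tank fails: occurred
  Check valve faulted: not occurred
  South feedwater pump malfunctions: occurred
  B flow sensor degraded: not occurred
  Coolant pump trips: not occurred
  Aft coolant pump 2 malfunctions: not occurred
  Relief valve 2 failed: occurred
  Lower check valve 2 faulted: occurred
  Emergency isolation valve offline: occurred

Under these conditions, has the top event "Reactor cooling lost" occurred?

Yes

Primary loop fails [AND]: B flow sensor degraded=not, Coolant pump trips=not → not all inputs occur → does not occur.
Secondary loop fails [AND]: Check valve faulted=not, Aft relief valve stuck=not → not all inputs occur → does not occur.
Heat-sink path inoperative [OR]: Secondary loop fails=not, Emergency isolation valve offline=occurs → at least one input occurs → occurs.
Emergency loop down [OR]: South reserve tank is down=occurs, C heat exchanger degraded=occurs → at least one input occurs → occurs.
Makeup line fails [OR]: Backup bypass line malfunctions=occurs, Emergency loop down=occurs → at least one input occurs → occurs.
Recirculation branch lost [AND]: Makeup line fails=occurs, South feedwater pump malfunctions=occurs, Primary surge tank fails=occurs, Auxiliary flow sensor 2 malfunctions=occurs → all inputs occur → occurs.
Primary loop 2 down [AND]: Heat-sink path inoperative=occurs, Recirculation branch lost=occurs → all inputs occur → occurs.
Secondary loop 2 unavailable [AND]: Aft coolant pump 2 malfunctions=not, Lower check valve 2 faulted=occurs, Relief valve 2 failed=occurs → not all inputs occur → does not occur.
Reactor cooling lost [OR]: Primary loop fails=not, Primary loop 2 down=occurs, Secondary loop 2 unavailable=not → at least one input occurs → occurs.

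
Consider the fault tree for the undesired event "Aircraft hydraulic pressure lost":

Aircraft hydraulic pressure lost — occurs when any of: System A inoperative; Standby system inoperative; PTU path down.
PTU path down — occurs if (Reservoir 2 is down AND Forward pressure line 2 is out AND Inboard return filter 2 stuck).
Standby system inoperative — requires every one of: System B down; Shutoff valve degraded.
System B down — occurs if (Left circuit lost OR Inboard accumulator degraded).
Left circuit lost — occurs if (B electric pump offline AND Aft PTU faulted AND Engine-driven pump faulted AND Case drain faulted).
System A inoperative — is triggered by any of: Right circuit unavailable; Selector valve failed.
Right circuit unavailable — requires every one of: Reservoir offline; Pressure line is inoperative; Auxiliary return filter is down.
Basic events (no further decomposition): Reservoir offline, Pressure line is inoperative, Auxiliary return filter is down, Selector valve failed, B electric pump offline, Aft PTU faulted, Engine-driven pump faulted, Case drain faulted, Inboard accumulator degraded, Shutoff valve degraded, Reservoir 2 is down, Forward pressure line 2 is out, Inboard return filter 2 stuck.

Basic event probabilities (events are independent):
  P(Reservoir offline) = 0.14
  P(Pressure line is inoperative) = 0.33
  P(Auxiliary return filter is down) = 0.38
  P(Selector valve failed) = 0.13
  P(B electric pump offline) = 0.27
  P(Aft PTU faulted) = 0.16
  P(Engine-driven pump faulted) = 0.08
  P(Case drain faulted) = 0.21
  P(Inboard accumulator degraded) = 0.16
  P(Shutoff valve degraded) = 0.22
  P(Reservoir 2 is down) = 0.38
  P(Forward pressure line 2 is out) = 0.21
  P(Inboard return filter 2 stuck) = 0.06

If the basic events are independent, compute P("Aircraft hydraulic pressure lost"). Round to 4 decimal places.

0.1794

P(Right circuit unavailable) [AND] = 0.14 × 0.33 × 0.38 = 0.017556
P(System A inoperative) [OR] = 1 − (1−0.017556) × (1−0.13) = 0.145274
P(Left circuit lost) [AND] = 0.27 × 0.16 × 0.08 × 0.21 = 0.000726
P(System B down) [OR] = 1 − (1−0.000726) × (1−0.16) = 0.160610
P(Standby system inoperative) [AND] = 0.160610 × 0.22 = 0.035334
P(PTU path down) [AND] = 0.38 × 0.21 × 0.06 = 0.004788
P(Aircraft hydraulic pressure lost) [OR] = 1 − (1−0.145274) × (1−0.035334) × (1−0.004788) = 0.179423
Rounded to 4 decimal places: P(Aircraft hydraulic pressure lost) ≈ 0.1794.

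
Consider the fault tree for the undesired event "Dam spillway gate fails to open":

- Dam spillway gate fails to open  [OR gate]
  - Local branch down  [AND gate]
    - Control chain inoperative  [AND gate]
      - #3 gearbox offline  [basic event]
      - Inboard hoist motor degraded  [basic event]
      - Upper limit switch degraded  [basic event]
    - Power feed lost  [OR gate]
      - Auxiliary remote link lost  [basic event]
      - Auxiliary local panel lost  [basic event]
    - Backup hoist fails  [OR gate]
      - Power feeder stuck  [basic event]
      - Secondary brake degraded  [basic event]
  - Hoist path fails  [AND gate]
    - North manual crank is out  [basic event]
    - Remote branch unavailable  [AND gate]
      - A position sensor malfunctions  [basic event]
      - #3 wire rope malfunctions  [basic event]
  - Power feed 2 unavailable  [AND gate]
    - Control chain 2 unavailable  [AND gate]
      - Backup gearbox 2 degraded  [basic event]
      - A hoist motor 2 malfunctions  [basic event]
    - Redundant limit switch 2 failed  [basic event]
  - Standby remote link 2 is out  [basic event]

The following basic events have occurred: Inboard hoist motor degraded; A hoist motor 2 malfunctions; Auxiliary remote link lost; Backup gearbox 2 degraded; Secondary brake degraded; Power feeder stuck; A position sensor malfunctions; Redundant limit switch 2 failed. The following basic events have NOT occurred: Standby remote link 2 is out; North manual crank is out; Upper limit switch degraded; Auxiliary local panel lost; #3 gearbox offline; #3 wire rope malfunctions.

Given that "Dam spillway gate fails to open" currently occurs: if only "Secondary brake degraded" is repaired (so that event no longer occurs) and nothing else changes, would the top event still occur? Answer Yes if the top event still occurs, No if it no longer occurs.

Counterfactual: set "Secondary brake degraded" to not occurred.
Control chain inoperative [AND]: #3 gearbox offline=not, Inboard hoist motor degraded=occurs, Upper limit switch degraded=not → not all inputs occur → does not occur.
Power feed lost [OR]: Auxiliary remote link lost=occurs, Auxiliary local panel lost=not → at least one input occurs → occurs.
Backup hoist fails [OR]: Power feeder stuck=occurs, Secondary brake degraded=not → at least one input occurs → occurs.
Local branch down [AND]: Control chain inoperative=not, Power feed lost=occurs, Backup hoist fails=occurs → not all inputs occur → does not occur.
Remote branch unavailable [AND]: A position sensor malfunctions=occurs, #3 wire rope malfunctions=not → not all inputs occur → does not occur.
Hoist path fails [AND]: North manual crank is out=not, Remote branch unavailable=not → not all inputs occur → does not occur.
Control chain 2 unavailable [AND]: Backup gearbox 2 degraded=occurs, A hoist motor 2 malfunctions=occurs → all inputs occur → occurs.
Power feed 2 unavailable [AND]: Control chain 2 unavailable=occurs, Redundant limit switch 2 failed=occurs → all inputs occur → occurs.
Dam spillway gate fails to open [OR]: Local branch down=not, Hoist path fails=not, Power feed 2 unavailable=occurs, Standby remote link 2 is out=not → at least one input occurs → occurs.

Yes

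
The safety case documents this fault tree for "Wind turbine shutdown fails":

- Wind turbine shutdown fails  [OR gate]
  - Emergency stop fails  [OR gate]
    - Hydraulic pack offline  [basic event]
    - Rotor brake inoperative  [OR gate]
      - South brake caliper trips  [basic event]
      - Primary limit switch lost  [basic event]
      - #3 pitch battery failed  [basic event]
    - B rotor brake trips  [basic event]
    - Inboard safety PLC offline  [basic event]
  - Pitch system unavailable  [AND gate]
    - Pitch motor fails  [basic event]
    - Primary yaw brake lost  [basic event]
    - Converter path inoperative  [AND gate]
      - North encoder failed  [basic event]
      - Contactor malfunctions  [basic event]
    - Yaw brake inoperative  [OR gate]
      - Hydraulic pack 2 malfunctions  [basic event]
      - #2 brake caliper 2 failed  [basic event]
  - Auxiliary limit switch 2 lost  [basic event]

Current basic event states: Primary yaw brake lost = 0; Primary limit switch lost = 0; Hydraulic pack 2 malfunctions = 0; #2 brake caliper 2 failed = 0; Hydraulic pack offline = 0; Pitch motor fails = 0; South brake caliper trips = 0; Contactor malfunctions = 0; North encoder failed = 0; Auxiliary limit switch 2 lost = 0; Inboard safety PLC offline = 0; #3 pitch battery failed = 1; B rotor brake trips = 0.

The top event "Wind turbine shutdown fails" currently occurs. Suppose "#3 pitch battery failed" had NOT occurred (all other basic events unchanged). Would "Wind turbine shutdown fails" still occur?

Counterfactual: set "#3 pitch battery failed" to not occurred.
Rotor brake inoperative [OR]: South brake caliper trips=not, Primary limit switch lost=not, #3 pitch battery failed=not → no input occurs → does not occur.
Emergency stop fails [OR]: Hydraulic pack offline=not, Rotor brake inoperative=not, B rotor brake trips=not, Inboard safety PLC offline=not → no input occurs → does not occur.
Converter path inoperative [AND]: North encoder failed=not, Contactor malfunctions=not → not all inputs occur → does not occur.
Yaw brake inoperative [OR]: Hydraulic pack 2 malfunctions=not, #2 brake caliper 2 failed=not → no input occurs → does not occur.
Pitch system unavailable [AND]: Pitch motor fails=not, Primary yaw brake lost=not, Converter path inoperative=not, Yaw brake inoperative=not → not all inputs occur → does not occur.
Wind turbine shutdown fails [OR]: Emergency stop fails=not, Pitch system unavailable=not, Auxiliary limit switch 2 lost=not → no input occurs → does not occur.

No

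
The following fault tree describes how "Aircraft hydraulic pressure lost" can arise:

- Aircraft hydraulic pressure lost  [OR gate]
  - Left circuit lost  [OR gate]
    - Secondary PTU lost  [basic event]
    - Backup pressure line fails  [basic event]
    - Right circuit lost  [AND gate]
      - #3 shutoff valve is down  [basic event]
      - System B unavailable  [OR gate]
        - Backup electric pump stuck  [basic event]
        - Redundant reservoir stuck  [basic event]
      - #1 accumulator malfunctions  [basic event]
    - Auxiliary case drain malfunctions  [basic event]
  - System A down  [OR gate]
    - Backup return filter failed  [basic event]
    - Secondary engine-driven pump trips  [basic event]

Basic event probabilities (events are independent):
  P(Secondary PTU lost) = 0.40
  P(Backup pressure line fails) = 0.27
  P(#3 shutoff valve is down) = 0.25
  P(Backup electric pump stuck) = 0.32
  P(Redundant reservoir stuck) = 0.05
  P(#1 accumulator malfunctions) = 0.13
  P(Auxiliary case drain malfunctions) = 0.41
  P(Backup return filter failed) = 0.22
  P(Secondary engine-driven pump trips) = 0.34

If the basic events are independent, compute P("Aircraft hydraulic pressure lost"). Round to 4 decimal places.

P(System B unavailable) [OR] = 1 − (1−0.32) × (1−0.05) = 0.354000
P(Right circuit lost) [AND] = 0.25 × 0.354000 × 0.13 = 0.011505
P(Left circuit lost) [OR] = 1 − (1−0.40) × (1−0.27) × (1−0.011505) × (1−0.41) = 0.744553
P(System A down) [OR] = 1 − (1−0.22) × (1−0.34) = 0.485200
P(Aircraft hydraulic pressure lost) [OR] = 1 − (1−0.744553) × (1−0.485200) = 0.868496
Rounded to 4 decimal places: P(Aircraft hydraulic pressure lost) ≈ 0.8685.

0.8685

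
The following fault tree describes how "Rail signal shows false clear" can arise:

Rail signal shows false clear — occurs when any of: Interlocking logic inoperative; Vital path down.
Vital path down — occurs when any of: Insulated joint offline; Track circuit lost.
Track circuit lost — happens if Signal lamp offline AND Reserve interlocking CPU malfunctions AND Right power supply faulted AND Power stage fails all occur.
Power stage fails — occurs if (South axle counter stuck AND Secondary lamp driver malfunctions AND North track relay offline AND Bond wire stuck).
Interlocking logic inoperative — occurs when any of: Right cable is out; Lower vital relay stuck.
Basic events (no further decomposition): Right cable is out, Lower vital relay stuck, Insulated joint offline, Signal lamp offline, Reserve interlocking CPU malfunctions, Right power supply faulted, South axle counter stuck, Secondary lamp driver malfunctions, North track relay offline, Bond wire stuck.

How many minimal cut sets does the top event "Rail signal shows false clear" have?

Interlocking logic inoperative [OR]: union of children's cut sets → 2 cut set(s).
Power stage fails [AND]: one cut set from each child combined → 1 × 1 × 1 × 1 = 1 cut set(s).
Track circuit lost [AND]: one cut set from each child combined → 1 × 1 × 1 × 1 = 1 cut set(s).
Vital path down [OR]: union of children's cut sets → 2 cut set(s).
Rail signal shows false clear [OR]: union of children's cut sets → 4 cut set(s).
Minimal cut sets: {Right cable is out}; {Lower vital relay stuck}; {Insulated joint offline}; {Bond wire stuck, North track relay offline, Reserve interlocking CPU malfunctions, Right power supply faulted, Secondary lamp driver malfunctions, Signal lamp offline, South axle counter stuck}.

4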